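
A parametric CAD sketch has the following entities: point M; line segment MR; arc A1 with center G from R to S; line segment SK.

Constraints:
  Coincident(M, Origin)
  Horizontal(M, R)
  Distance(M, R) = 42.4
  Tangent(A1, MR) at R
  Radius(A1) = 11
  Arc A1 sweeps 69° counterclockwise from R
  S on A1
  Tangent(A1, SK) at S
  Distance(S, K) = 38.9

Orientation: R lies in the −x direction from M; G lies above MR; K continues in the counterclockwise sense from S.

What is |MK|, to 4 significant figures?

47.03

On A1, R sits at bearing -90° from G; a 69° counterclockwise sweep puts S at bearing -21°, so S = G + 11.0·(cos -21°, sin -21°) = (-32.13, 7.058). A1 meets SK tangentially, so GS is at right angles to SK, so SK runs along (−sin -21°, cos -21°); with |SK| = 38.9, K = (-18.19, 43.37). Then |MK| = |K − M| = 47.03.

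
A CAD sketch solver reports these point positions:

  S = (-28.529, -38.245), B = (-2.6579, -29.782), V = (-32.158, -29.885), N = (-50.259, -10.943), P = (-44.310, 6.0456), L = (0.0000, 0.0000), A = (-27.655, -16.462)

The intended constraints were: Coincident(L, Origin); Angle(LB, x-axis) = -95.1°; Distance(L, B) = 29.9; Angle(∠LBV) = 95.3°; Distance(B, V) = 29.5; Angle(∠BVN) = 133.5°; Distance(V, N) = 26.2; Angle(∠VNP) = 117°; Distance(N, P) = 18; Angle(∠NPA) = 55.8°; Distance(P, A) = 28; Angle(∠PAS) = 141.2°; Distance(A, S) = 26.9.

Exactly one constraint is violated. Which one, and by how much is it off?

Distance(A, S) = 26.9 — off by 5.10.

L = (0.00, 0.00) ✓; LB at -95.10° ✓; |LB| = 29.90 ✓; ∠LBV = 95.30° ✓; |BV| = 29.50 ✓; ∠BVN = 133.5° ✓; |VN| = 26.20 ✓; ∠VNP = 117.0° ✓; |NP| = 18.00 ✓; ∠NPA = 55.80° ✓; |PA| = 28.00 ✓; ∠PAS = 141.2° ✓; |AS| = 21.80 ✗.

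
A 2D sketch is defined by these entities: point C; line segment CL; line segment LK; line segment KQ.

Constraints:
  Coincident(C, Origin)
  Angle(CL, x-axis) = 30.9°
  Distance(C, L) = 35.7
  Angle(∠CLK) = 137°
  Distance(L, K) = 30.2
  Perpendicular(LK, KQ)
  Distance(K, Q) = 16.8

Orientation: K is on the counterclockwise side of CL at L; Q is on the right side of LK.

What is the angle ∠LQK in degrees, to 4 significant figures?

60.91°

C is at the origin; CL runs at 30.9° with length 35.7, so L = 35.7·(cos 30.9°, sin 30.9°) = (30.63, 18.33). ∠CLK = 137.0°, so LK runs at 30.9° + (180° − 137.0°) = 73.90° from the x-axis; with |LK| = 30.2, K = L + 30.2·(cos 73.90°, sin 73.90°) = (39.01, 47.35). LK ⟂ KQ; with |KQ| = 16.8 on the right of LK, Q = K + 16.8·(0.9608, -0.2773) = (55.15, 42.69). Then cos ∠LQK = QL·QK / (|QL||QK|), giving 60.91°.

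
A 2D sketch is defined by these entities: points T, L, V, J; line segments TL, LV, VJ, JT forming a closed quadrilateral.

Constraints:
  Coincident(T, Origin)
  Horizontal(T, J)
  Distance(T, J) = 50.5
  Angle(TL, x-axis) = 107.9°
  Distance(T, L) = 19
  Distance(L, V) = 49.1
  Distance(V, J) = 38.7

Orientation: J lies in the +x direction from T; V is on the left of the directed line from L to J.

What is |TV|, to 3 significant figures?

54.1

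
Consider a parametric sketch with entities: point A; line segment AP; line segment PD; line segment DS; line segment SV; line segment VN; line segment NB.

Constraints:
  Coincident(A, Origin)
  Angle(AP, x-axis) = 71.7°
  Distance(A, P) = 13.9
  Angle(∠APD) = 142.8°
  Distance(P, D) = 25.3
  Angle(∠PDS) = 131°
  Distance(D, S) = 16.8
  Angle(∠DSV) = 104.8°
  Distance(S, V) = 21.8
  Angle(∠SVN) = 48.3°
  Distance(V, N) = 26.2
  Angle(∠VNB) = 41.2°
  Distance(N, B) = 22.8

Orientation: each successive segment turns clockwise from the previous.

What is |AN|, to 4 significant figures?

28.92

A is at the origin; AP runs at 71.7° with length 13.9, so P = (4.364, 13.20). ∠APD = 142.8° gives PD at 34.50° from the x-axis; with |PD| = 25.3, D = (25.21, 27.53). ∠PDS = 131.0° gives DS at -14.50° from the x-axis; with |DS| = 16.8, S = (41.48, 23.32). ∠DSV = 104.8° gives SV at -89.70° from the x-axis; with |SV| = 21.8, V = (41.59, 1.521). ∠SVN = 48.3° gives VN at 138.6° from the x-axis; with |VN| = 26.2, N = (21.94, 18.85). Then |AN| = |N − A| = 28.92.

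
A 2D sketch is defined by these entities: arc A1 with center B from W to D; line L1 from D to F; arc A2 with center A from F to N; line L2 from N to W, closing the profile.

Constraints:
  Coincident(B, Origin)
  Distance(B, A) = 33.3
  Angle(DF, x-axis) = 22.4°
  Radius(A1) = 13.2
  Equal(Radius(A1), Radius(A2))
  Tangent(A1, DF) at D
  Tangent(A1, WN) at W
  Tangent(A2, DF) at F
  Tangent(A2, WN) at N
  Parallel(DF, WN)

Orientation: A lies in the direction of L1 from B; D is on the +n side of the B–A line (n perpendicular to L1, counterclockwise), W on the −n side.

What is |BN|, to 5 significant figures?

35.821

The slot axis is L1's direction at 22.4°, so u = (cos 22.4°, sin 22.4°) = (0.92455, 0.38107) and n = (−sin 22.4°, cos 22.4°) = (-0.38107, 0.92455). B is at the origin and A lies 33.3 along u from B, so A = 33.3·u = (30.787, 12.690). Tangency of A1 to both parallel lines with radius 13.2 puts D and W at B ± 13.2·n: D = (-5.0301, 12.204), W = (5.0301, -12.204). Equal radii place F and N the same way about A: F = A + 13.2·n = (25.757, 24.894), N = A − 13.2·n = (35.818, 0.48564). Then |BN| = |N − B| = 35.821.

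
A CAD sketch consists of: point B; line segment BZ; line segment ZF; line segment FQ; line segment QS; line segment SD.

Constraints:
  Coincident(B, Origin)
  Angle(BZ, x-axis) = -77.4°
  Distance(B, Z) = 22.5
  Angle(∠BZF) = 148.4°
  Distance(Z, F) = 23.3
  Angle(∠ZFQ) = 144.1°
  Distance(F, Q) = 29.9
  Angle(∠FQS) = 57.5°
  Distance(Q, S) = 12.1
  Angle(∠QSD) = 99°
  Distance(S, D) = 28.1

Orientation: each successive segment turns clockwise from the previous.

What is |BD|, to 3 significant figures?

43.4

∠FQS = 57.5° gives QS at 92.6° from the x-axis; with |QS| = 12.1, S = (-27.7, -49.1). ∠QSD = 99.0° gives SD at 11.6° from the x-axis; with |SD| = 28.1, D = (-0.163, -43.4). Then |BD| = |D − B| = 43.4.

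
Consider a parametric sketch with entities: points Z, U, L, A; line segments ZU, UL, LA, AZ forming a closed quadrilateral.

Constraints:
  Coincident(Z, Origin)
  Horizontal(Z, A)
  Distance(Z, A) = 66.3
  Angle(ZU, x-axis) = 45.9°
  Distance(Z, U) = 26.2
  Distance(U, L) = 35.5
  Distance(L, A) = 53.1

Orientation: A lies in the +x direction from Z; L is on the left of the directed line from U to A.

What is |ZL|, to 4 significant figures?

61.64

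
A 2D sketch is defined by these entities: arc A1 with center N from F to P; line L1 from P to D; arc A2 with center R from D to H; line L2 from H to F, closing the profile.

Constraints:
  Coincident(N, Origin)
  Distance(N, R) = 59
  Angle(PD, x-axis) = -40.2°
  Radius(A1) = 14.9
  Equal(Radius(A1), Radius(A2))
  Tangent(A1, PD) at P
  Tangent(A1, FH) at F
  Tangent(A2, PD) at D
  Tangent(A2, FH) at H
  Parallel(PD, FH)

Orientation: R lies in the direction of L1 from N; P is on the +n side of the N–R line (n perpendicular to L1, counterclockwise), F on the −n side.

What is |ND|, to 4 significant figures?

60.85

The slot axis is L1's direction at -40.2°, so u = (cos -40.2°, sin -40.2°) = (0.7638, -0.6455) and n = (−sin -40.2°, cos -40.2°) = (0.6455, 0.7638). N is at the origin and R lies 59.0 along u from N, so R = 59.0·u = (45.06, -38.08). Tangency of A1 to both parallel lines with radius 14.9 puts P and F at N ± 14.9·n: P = (9.617, 11.38), F = (-9.617, -11.38). Equal radii place D and H the same way about R: D = R + 14.9·n = (54.68, -26.70), H = R − 14.9·n = (35.45, -49.46). Then |ND| = |D − N| = 60.85.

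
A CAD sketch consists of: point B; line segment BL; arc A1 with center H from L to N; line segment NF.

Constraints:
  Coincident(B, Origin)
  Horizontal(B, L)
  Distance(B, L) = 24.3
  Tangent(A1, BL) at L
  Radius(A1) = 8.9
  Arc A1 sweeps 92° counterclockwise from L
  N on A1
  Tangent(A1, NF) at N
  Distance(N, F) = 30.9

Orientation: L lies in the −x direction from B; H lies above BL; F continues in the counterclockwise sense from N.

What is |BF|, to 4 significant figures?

43.35

B is at the origin; B and L share the same y with |BL| = 24.3 and L on the −x side, so L = (-24.30, 0.000). Tangency of A1 to BL means the radius HL is perpendicular to BL, so H = L + (0, 8.9) = (-24.30, 8.900). On A1, L sits at bearing -90° from H; a 92° counterclockwise sweep puts N at bearing 2°, so N = H + 8.9·(cos 2°, sin 2°) = (-15.41, 9.211). Tangency of A1 to NF means the radius HN is perpendicular to NF, so NF runs along (−sin 2°, cos 2°); with |NF| = 30.9, F = (-16.48, 40.09). Then |BF| = |F − B| = 43.35.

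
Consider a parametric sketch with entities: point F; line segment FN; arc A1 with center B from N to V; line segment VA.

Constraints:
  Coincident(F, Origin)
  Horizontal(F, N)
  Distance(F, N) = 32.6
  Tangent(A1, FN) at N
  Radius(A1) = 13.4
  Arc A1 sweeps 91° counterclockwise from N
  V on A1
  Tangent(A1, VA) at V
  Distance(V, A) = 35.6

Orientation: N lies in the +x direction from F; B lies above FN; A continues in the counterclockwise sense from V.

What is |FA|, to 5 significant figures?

66.951

F is at the origin; F and N share the same y with |FN| = 32.6 and N on the +x side, so N = (32.600, 0.0000). Since A1 is tangent to FN there, BN ⟂ FN, so B = N + (0, 13.4) = (32.600, 13.400). On A1, N sits at bearing -90° from B; a 91° counterclockwise sweep puts V at bearing 1°, so V = B + 13.4·(cos 1°, sin 1°) = (45.998, 13.634). A1 meets VA tangentially, so BV is at right angles to VA, so VA runs along (−sin 1°, cos 1°); with |VA| = 35.6, A = (45.377, 49.228). Then |FA| = |A − F| = 66.951.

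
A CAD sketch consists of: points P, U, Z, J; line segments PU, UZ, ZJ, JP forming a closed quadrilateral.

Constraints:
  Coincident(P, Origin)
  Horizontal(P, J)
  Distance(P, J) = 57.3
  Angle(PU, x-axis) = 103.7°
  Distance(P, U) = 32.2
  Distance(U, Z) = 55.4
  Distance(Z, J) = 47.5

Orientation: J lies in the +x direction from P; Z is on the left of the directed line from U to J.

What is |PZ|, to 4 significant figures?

64.94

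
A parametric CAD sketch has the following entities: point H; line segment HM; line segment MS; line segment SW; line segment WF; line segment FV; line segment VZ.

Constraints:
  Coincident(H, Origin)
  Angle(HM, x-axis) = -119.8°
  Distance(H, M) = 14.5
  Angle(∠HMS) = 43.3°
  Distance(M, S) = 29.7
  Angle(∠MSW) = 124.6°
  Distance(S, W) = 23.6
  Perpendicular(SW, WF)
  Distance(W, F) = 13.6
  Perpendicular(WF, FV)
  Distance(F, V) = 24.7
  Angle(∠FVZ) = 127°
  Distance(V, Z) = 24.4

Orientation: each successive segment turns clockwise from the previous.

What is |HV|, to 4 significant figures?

7.967

H is at the origin; HM runs at -119.8° with length 14.5, so M = (-7.206, -12.58). ∠HMS = 43.3° gives MS at 103.5° from the x-axis; with |MS| = 29.7, S = (-14.14, 16.30). ∠MSW = 124.6° gives SW at 48.10° from the x-axis; with |SW| = 23.6, W = (1.621, 33.86). SW is perpendicular to WF, so WF runs at -41.90°; with |WF| = 13.6, F = (11.74, 24.78). WF ⟂ FV, so FV runs at -131.9°; with |FV| = 24.7, V = (-4.751, 6.396). Then |HV| = |V − H| = 7.967.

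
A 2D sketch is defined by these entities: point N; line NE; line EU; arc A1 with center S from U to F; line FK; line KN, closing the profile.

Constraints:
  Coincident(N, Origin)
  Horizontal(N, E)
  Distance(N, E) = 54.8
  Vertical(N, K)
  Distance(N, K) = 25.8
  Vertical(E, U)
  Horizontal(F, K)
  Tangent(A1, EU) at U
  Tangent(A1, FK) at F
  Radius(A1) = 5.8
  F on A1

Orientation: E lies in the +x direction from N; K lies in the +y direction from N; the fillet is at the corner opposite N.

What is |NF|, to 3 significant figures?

55.4

N is at the origin; NE is horizontal with |NE| = 54.8 and E on the +x side, so E = (54.8, 0.00). NK is vertical with |NK| = 25.8 and K on the +y side, so K = (0.00, 25.8). The virtual corner opposite N is at (54.8, 25.8). Since A1 is tangent to EU there, SU ⟂ EU and since A1 is tangent to FK there, SF ⟂ FK, with radius 5.8, so the center S sits 5.8 in from both sides at S = (49.0, 20.0). That places the tangent points at U = (54.8, 20.0) on EU and F = (49.0, 25.8) on FK. Then |NF| = |F − N| = 55.4.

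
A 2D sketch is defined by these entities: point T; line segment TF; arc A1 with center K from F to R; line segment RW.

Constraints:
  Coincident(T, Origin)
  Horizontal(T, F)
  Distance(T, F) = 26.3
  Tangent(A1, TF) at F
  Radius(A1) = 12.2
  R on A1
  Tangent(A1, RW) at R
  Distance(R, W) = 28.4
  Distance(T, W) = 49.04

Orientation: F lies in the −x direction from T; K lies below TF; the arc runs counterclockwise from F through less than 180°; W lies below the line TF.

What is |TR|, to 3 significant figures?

41.2

Checks: |KF| = 12.20 ✓; |KR| = 12.20 ✓; ∠(KR, RW) = 90.00° ✓; |RW| = 28.40 ✓; |TW| = 49.04 ✓.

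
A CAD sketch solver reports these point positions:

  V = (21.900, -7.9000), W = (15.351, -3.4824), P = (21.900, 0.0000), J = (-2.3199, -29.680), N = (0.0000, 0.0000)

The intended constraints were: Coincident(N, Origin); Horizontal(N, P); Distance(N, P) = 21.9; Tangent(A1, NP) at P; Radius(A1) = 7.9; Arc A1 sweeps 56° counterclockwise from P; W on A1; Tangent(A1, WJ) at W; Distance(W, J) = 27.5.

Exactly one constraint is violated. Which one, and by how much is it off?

Distance(W, J) = 27.5 — off by 4.10.

N = (0.00, 0.00) ✓; N.y = 0.00, P.y = 0.00 ✓; |NP| = 21.90 ✓; ∠(VP, PN) = 90.00° ✓; |VP| = 7.900 ✓; bearing(V→W) − bearing(V→P) = 56.00° ✓; |VW| = 7.900 ✓; ∠(VW, WJ) = 90.00° ✓; |WJ| = 31.60 ✗.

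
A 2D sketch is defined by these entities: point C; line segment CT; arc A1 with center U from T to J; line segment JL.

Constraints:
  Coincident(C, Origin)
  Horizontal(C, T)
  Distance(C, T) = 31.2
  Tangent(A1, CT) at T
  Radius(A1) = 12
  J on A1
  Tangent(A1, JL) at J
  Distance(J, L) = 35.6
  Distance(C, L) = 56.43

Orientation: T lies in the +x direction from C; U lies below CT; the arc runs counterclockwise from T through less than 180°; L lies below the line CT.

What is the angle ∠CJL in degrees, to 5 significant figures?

139.63°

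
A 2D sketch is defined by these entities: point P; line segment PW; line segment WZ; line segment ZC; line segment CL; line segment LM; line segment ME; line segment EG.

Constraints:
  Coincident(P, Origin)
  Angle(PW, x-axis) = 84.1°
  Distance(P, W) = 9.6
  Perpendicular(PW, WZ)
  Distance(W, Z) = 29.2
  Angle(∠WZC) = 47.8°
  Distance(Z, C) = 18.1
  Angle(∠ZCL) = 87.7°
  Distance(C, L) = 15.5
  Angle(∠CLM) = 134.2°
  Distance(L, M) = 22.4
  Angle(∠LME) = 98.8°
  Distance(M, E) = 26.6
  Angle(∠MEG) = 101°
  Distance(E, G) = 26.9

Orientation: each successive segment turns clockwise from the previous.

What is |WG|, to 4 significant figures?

41.42

P is at the origin; PW runs at 84.1° with length 9.6, so W = (0.9868, 9.549). The perpendicularity gives WZ at right angles to PW, so WZ runs at -5.900°; with |WZ| = 29.2, Z = (30.03, 6.548). ∠WZC = 47.8° gives ZC at -138.1° from the x-axis; with |ZC| = 18.1, C = (16.56, -5.540). ∠ZCL = 87.7° gives CL at 129.6° from the x-axis; with |CL| = 15.5, L = (6.680, 6.403). ∠CLM = 134.2° gives LM at 83.80° from the x-axis; with |LM| = 22.4, M = (9.099, 28.67). ∠LME = 98.8° gives ME at 2.600° from the x-axis; with |ME| = 26.6, E = (35.67, 29.88). ∠MEG = 101.0° gives EG at -76.40° from the x-axis; with |EG| = 26.9, G = (42.00, 3.733). Then |WG| = |G − W| = 41.42.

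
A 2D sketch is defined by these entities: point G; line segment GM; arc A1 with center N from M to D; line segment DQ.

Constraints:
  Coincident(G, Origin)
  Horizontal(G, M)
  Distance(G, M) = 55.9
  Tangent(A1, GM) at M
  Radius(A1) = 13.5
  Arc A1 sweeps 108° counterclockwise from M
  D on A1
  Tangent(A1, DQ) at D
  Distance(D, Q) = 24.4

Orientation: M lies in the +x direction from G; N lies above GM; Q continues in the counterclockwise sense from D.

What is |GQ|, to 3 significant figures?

73.6

On A1, M sits at bearing -90° from N; a 108° counterclockwise sweep puts D at bearing 18°, so D = N + 13.5·(cos 18°, sin 18°) = (68.7, 17.7). A1 meets DQ tangentially, so ND is at right angles to DQ, so DQ runs along (−sin 18°, cos 18°); with |DQ| = 24.4, Q = (61.2, 40.9). Then |GQ| = |Q − G| = 73.6.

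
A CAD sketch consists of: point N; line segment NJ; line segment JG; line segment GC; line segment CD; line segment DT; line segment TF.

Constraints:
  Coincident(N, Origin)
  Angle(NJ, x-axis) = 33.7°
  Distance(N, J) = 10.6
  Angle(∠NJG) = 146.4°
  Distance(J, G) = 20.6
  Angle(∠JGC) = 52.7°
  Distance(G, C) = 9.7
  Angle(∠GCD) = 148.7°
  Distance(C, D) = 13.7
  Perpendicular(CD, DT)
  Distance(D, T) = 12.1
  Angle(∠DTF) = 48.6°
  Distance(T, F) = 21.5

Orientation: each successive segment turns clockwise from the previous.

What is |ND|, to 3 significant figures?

12.8

N is at the origin; NJ runs at 33.7° with length 10.6, so J = (8.82, 5.88). ∠NJG = 146.4° gives JG at 0.100° from the x-axis; with |JG| = 20.6, G = (29.4, 5.92). ∠JGC = 52.7° gives GC at -127° from the x-axis; with |GC| = 9.7, C = (23.6, -1.81). ∠GCD = 148.7° gives CD at -158° from the x-axis; with |CD| = 13.7, D = (10.8, -6.83). Then |ND| = |D − N| = 12.8.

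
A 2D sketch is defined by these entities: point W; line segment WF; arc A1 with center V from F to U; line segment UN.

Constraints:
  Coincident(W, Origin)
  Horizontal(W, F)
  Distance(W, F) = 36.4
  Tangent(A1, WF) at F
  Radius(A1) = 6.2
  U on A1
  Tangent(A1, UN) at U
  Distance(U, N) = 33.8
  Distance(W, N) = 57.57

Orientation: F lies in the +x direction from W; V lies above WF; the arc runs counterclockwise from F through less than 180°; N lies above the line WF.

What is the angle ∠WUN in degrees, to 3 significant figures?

96.2°

Checks: |VU| = 6.200 ✓; ∠(VU, UN) = 90.00° ✓; |UN| = 33.80 ✓; |WN| = 57.57 ✓.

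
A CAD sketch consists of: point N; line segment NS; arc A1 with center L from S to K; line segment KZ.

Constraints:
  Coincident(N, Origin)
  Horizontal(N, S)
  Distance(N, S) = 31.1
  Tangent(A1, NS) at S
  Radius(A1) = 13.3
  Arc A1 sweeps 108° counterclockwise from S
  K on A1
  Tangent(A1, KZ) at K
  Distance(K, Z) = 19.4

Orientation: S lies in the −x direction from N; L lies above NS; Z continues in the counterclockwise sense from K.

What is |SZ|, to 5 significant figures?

36.473

N is at the origin; NS is horizontal with |NS| = 31.1 and S on the −x side, so S = (-31.100, 0.0000). A1 meets NS tangentially, so LS is at right angles to NS, so L = S + (0, 13.3) = (-31.100, 13.300). On A1, S sits at bearing -90° from L; a 108° counterclockwise sweep puts K at bearing 18°, so K = L + 13.3·(cos 18°, sin 18°) = (-18.451, 17.410). The tangent condition forces LK to be normal to KZ, so KZ runs along (−sin 18°, cos 18°); with |KZ| = 19.4, Z = (-24.446, 35.860). Then |SZ| = |Z − S| = 36.473.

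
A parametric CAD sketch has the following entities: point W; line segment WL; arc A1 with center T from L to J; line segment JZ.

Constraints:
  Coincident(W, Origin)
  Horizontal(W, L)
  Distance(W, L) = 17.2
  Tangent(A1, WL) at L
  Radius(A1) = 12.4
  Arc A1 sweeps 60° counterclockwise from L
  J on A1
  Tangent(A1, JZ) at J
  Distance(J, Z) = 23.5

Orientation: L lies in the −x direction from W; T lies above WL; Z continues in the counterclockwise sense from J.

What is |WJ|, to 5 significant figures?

8.9548

A1 meets WL tangentially, so TL is at right angles to WL, so T = L + (0, 12.4) = (-17.200, 12.400). On A1, L sits at bearing -90° from T; a 60° counterclockwise sweep puts J at bearing -30°, so J = T + 12.4·(cos -30°, sin -30°) = (-6.4613, 6.2000). Then |WJ| = |J − W| = 8.9548.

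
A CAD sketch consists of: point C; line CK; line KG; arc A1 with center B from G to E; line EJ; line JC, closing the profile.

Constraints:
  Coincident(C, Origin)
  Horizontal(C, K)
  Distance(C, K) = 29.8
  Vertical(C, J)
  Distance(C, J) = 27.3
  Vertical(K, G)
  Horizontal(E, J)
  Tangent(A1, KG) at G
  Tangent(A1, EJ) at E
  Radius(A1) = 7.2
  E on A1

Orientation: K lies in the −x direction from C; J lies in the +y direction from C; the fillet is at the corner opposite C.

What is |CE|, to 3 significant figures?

35.4

C is at the origin; CK is horizontal with |CK| = 29.8 and K on the −x side, so K = (-29.8, 0.00). C and J share the same x with |CJ| = 27.3 and J on the +y side, so J = (0.00, 27.3). The virtual corner opposite C is at (-29.8, 27.3). A1 meets KG tangentially, so BG is at right angles to KG and since A1 is tangent to EJ there, BE ⟂ EJ, with radius 7.2, so the center B sits 7.2 in from both sides at B = (-22.6, 20.1). That places the tangent points at G = (-29.8, 20.1) on KG and E = (-22.6, 27.3) on EJ. Then |CE| = |E − C| = 35.4.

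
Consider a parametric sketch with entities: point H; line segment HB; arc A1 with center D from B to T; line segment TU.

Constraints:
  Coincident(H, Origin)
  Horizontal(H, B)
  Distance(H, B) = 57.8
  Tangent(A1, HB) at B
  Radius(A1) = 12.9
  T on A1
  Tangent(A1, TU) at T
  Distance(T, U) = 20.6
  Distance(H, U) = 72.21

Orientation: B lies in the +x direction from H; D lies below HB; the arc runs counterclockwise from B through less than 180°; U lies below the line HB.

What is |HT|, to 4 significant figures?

52.86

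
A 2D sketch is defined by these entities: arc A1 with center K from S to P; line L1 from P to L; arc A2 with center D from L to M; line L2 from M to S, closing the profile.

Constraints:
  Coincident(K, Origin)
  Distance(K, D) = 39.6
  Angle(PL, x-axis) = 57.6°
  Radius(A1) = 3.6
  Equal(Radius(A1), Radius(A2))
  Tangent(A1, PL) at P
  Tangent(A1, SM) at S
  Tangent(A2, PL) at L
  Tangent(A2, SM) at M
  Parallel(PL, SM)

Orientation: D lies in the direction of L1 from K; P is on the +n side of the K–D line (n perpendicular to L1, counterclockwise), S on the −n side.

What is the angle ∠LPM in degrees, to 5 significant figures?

10.305°

Tangency of A1 to both parallel lines with radius 3.6 puts P and S at K ± 3.6·n: P = (-3.0396, 1.9290), S = (3.0396, -1.9290). Equal radii place L and M the same way about D: L = D + 3.6·n = (18.179, 35.364), M = D − 3.6·n = (24.258, 31.506). Then cos ∠LPM = PL·PM / (|PL||PM|), giving 10.305°.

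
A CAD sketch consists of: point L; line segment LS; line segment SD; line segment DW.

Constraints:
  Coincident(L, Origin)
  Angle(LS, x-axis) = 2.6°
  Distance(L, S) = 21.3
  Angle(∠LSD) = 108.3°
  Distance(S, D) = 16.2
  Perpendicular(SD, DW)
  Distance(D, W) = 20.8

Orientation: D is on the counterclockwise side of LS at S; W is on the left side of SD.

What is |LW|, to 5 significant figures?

22.895

L is at the origin; LS runs at 2.6° with length 21.3, so S = 21.3·(cos 2.6°, sin 2.6°) = (21.278, 0.96623). ∠LSD = 108.3°, so SD runs at 2.6° + (180° − 108.3°) = 74.300° from the x-axis; with |SD| = 16.2, D = S + 16.2·(cos 74.300°, sin 74.300°) = (25.662, 16.562). SD ⟂ DW; with |DW| = 20.8 on the left of SD, W = D + 20.8·(-0.96269, 0.27060) = (5.6378, 22.190). Then |LW| = |W − L| = 22.895.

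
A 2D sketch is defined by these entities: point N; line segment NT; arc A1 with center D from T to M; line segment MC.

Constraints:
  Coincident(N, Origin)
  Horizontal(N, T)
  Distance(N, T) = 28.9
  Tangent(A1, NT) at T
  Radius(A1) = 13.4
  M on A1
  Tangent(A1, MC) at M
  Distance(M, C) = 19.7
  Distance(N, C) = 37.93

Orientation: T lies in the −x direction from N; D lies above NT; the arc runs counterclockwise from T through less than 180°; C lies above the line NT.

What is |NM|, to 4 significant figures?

21.12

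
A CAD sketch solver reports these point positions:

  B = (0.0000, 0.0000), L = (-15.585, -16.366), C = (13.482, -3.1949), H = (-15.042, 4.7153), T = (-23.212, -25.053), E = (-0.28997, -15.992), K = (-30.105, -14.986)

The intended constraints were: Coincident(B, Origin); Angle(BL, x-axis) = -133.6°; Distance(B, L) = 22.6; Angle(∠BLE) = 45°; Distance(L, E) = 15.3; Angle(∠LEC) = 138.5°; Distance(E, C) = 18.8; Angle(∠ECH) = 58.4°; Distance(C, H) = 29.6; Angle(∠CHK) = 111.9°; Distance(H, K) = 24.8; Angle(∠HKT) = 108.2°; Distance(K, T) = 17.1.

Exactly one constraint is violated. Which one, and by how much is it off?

Distance(K, T) = 17.1 — off by 4.90.

B = (0.00, 0.00) ✓; BL at -133.6° ✓; |BL| = 22.60 ✓; ∠BLE = 45.00° ✓; |LE| = 15.30 ✓; ∠LEC = 138.5° ✓; |EC| = 18.80 ✓; ∠ECH = 58.40° ✓; |CH| = 29.60 ✓; ∠CHK = 111.9° ✓; |HK| = 24.80 ✓; ∠HKT = 108.2° ✓; |KT| = 12.20 ✗.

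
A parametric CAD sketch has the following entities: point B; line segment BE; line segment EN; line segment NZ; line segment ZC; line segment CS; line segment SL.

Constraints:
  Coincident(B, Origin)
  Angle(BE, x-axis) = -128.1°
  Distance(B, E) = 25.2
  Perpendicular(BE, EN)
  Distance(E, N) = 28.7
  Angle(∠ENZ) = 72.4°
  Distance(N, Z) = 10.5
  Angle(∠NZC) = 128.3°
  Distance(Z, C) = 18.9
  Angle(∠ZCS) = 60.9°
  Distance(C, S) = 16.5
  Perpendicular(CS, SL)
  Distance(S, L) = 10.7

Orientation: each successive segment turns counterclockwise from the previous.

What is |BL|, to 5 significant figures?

31.239

B is at the origin; BE runs at -128.1° with length 25.2, so E = (-15.549, -19.831). BE is perpendicular to EN, so EN runs at -38.100°; with |EN| = 28.7, N = (7.0357, -37.540). ∠ENZ = 72.4° gives NZ at 69.500° from the x-axis; with |NZ| = 10.5, Z = (10.713, -27.705). ∠NZC = 128.3° gives ZC at 121.20° from the x-axis; with |ZC| = 18.9, C = (0.92220, -11.538). ∠ZCS = 60.9° gives CS at -119.70° from the x-axis; with |CS| = 16.5, S = (-7.2529, -25.871). The perpendicularity gives SL at right angles to CS, so SL runs at -29.700°; with |SL| = 10.7, L = (2.0415, -31.172). Then |BL| = |L − B| = 31.239.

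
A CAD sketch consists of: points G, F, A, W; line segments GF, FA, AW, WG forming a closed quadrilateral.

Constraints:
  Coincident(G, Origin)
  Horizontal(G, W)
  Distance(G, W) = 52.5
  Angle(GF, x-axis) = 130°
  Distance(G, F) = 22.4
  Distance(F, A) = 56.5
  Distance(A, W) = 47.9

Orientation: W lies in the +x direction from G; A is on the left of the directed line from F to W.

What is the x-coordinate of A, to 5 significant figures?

34.997

G is at the origin; G and W share the same y with |GW| = 52.5 and W in +x, so W = (52.5, 0). GF runs at 130.0° with |GF| = 22.4, so F = (-14.398, 17.159). A is determined by |FA| = 56.5 and |AW| = 47.9 together: it lies at the intersection of circle(F, 56.5) and circle(W, 47.9). With |FW| = 69.064, the foot of the radical line on FW is 41.032 from F and the perpendicular offset is √(56.5² − 41.032²) = 38.841. Taking the left-of-FW solution: A = (34.997, 44.588).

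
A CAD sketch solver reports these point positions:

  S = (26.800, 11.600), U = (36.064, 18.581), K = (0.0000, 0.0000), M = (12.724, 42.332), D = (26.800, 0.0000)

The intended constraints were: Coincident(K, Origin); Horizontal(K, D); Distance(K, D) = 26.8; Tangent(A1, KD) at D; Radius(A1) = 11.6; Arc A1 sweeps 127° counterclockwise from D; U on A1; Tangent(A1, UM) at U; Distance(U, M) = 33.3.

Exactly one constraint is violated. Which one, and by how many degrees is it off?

Tangent(A1, UM) at U — off by 7.50°.

K = (0.00, 0.00) ✓; K.y = 0.00, D.y = 0.00 ✓; |KD| = 26.80 ✓; ∠(SD, DK) = 90.00° ✓; |SD| = 11.60 ✓; bearing(S→U) − bearing(S→D) = 127.0° ✓; |SU| = 11.60 ✓; ∠(SU, UM) = 82.50° ✗; |UM| = 33.30 ✓.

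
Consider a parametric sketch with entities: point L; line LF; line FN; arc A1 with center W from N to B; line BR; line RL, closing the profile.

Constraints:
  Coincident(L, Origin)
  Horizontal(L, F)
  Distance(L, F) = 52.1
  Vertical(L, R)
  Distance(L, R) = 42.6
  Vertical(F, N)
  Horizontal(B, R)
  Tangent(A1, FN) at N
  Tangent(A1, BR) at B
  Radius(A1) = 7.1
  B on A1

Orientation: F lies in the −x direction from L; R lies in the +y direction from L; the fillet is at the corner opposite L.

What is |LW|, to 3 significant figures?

57.3

LR is vertical with |LR| = 42.6 and R on the +y side, so R = (0.00, 42.6). The virtual corner opposite L is at (-52.1, 42.6). A1 meets FN tangentially, so WN is at right angles to FN and since A1 is tangent to BR there, WB ⟂ BR, with radius 7.1, so the center W sits 7.1 in from both sides at W = (-45.0, 35.5). Then |LW| = |W − L| = 57.3.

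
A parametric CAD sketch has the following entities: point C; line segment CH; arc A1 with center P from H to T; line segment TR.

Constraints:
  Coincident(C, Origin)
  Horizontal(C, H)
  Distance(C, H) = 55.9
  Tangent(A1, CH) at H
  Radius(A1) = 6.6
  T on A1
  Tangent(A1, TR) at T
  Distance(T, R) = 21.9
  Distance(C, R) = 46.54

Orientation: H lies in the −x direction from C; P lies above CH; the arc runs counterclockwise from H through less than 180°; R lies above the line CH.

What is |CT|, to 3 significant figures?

50.1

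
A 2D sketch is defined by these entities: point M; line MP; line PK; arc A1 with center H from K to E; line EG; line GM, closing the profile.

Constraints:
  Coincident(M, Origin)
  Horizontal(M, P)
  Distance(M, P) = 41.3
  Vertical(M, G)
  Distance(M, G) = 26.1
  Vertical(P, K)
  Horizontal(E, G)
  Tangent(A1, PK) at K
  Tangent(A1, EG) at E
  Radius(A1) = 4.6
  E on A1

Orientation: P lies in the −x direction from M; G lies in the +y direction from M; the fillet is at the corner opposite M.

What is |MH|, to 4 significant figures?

42.53

M and G share the same x with |MG| = 26.1 and G on the +y side, so G = (0.000, 26.10). The virtual corner opposite M is at (-41.30, 26.10). The tangent condition forces HK to be normal to PK and since A1 is tangent to EG there, HE ⟂ EG, with radius 4.6, so the center H sits 4.6 in from both sides at H = (-36.70, 21.50). Then |MH| = |H − M| = 42.53.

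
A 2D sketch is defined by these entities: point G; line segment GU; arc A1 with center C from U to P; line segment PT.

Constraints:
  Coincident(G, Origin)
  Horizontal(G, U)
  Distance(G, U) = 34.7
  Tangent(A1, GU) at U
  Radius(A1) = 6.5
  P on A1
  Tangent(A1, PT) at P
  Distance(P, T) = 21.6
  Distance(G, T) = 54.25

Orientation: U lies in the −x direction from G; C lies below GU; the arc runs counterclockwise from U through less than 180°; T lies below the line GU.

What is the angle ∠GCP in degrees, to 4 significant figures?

148.5°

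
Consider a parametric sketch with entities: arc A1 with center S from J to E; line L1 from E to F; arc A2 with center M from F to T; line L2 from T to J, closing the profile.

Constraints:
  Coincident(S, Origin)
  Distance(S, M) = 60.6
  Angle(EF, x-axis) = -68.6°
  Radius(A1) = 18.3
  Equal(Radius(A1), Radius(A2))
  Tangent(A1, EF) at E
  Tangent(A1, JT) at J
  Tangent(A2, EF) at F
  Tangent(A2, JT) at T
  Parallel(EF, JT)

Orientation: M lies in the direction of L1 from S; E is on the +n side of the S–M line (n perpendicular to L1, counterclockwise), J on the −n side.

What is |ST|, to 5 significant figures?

63.303

The slot axis is L1's direction at -68.6°, so u = (cos -68.6°, sin -68.6°) = (0.36488, -0.93106) and n = (−sin -68.6°, cos -68.6°) = (0.93106, 0.36488). S is at the origin and M lies 60.6 along u from S, so M = 60.6·u = (22.112, -56.422). Tangency of A1 to both parallel lines with radius 18.3 puts E and J at S ± 18.3·n: E = (17.038, 6.6772), J = (-17.038, -6.6772). Equal radii place F and T the same way about M: F = M + 18.3·n = (39.150, -49.745), T = M − 18.3·n = (5.0732, -63.099). Then |ST| = |T − S| = 63.303.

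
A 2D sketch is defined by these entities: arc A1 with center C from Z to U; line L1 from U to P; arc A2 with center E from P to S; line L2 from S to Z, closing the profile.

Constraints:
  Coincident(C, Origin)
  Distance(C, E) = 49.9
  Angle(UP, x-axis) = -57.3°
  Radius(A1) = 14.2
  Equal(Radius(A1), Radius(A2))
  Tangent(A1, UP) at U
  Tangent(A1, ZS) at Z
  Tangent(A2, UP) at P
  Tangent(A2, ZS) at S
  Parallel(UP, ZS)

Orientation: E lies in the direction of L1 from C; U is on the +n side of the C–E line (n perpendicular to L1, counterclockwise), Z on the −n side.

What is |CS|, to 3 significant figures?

51.9

Tangency of A1 to both parallel lines with radius 14.2 puts U and Z at C ± 14.2·n: U = (11.9, 7.67), Z = (-11.9, -7.67). Equal radii place P and S the same way about E: P = E + 14.2·n = (38.9, -34.3), S = E − 14.2·n = (15.0, -49.7). Then |CS| = |S − C| = 51.9.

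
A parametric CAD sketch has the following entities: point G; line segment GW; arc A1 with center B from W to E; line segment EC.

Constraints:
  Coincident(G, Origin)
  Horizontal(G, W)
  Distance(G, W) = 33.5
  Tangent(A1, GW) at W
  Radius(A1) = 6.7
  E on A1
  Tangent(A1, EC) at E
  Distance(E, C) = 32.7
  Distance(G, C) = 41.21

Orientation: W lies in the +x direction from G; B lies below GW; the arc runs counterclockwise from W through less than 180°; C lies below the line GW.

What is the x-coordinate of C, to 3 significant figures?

18.8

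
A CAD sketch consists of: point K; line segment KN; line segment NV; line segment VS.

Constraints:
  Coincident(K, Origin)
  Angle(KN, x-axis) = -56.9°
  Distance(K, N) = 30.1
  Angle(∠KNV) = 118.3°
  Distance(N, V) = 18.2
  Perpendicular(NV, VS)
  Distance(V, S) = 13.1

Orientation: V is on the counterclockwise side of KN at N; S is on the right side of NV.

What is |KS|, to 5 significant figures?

51.212

K is at the origin; KN runs at -56.9° with length 30.1, so N = 30.1·(cos -56.9°, sin -56.9°) = (16.438, -25.215). ∠KNV = 118.3°, so NV runs at -56.9° + (180° − 118.3°) = 4.8000° from the x-axis; with |NV| = 18.2, V = N + 18.2·(cos 4.8000°, sin 4.8000°) = (34.574, -23.692). The perpendicularity gives VS at right angles to NV; with |VS| = 13.1 on the right of NV, S = V + 13.1·(0.083678, -0.99649) = (35.670, -36.746). Then |KS| = |S − K| = 51.212.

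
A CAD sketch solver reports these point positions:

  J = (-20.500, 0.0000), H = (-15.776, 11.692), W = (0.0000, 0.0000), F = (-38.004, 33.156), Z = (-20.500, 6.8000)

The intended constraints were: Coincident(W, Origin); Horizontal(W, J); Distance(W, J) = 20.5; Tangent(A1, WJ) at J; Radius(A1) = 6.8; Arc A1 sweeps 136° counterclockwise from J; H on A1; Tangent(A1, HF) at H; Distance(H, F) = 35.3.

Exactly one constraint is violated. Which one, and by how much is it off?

Distance(H, F) = 35.3 — off by 4.40.

W = (0.00, 0.00) ✓; W.y = 0.00, J.y = 0.00 ✓; |WJ| = 20.50 ✓; ∠(ZJ, JW) = 90.00° ✓; |ZJ| = 6.800 ✓; bearing(Z→H) − bearing(Z→J) = 136.0° ✓; |ZH| = 6.801 ✓; ∠(ZH, HF) = 90.00° ✓; |HF| = 30.90 ✗.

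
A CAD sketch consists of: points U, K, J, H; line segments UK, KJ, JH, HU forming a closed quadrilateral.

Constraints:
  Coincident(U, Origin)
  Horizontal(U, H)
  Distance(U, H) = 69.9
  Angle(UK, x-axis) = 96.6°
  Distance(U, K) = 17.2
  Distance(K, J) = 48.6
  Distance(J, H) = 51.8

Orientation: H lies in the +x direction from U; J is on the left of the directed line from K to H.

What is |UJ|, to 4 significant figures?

57.86

Checks: |KJ| = 48.60 ✓; |JH| = 51.80 ✓.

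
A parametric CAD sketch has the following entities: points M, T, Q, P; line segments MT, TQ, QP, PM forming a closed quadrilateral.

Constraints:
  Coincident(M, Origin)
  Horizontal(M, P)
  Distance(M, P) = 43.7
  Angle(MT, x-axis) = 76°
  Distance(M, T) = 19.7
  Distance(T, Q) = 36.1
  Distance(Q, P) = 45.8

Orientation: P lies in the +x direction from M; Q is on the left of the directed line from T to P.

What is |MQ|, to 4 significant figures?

53.77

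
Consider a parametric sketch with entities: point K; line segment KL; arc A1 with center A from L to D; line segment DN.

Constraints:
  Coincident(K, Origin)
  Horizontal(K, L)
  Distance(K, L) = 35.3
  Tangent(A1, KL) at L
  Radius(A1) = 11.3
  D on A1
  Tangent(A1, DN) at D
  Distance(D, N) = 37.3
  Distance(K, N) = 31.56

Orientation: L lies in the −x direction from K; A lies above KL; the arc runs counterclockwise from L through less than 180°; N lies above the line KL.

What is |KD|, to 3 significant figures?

27.2

Checks: |KL| = 35.30 ✓; |AD| = 11.30 ✓; ∠(AD, DN) = 90.00° ✓; |DN| = 37.30 ✓; |KN| = 31.56 ✓.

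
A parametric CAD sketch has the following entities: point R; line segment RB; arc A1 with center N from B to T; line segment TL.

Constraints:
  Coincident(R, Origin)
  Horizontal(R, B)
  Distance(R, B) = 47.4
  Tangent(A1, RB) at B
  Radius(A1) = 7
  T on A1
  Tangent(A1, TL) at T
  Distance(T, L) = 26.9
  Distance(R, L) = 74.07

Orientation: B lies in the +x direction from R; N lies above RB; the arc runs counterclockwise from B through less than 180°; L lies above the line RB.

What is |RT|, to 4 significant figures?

52.63

Checks: ∠(NB, BR) = 90.00° ✓; |NT| = 7.000 ✓; ∠(NT, TL) = 90.00° ✓; |TL| = 26.90 ✓; |RL| = 74.07 ✓.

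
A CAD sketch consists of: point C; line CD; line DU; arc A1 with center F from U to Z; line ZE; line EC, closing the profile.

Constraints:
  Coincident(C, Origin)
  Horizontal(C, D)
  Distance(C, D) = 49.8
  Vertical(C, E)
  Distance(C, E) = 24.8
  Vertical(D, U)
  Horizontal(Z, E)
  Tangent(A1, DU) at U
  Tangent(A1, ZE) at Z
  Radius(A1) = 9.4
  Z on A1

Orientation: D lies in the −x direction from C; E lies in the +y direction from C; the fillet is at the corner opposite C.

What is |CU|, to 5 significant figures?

52.127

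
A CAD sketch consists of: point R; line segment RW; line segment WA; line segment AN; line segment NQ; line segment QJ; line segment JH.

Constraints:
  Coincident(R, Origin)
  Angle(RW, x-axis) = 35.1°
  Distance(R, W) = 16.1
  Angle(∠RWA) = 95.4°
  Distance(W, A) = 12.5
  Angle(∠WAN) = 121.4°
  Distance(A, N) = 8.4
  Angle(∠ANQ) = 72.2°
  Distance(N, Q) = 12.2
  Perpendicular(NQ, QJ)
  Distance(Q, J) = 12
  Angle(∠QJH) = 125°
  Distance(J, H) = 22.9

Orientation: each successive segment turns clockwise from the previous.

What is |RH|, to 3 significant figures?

39.6

NQ is perpendicular to QJ, so QJ runs at 54.1°; with |QJ| = 12.0, J = (15.8, 8.64). ∠QJH = 125.0° gives JH at -0.900° from the x-axis; with |JH| = 22.9, H = (38.7, 8.28). Then |RH| = |H − R| = 39.6.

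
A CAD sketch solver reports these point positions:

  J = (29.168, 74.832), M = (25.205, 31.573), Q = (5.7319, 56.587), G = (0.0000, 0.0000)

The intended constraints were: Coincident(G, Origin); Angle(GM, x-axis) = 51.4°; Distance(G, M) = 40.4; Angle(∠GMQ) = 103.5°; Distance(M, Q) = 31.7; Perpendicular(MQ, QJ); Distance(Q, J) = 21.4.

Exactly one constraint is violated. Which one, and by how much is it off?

Distance(Q, J) = 21.4 — off by 8.30.

G = (0.00, 0.00) ✓; GM at 51.40° ✓; |GM| = 40.40 ✓; ∠GMQ = 103.5° ✓; |MQ| = 31.70 ✓; ∠(MQ, QJ) = 90.00° ✓; |QJ| = 29.70 ✗.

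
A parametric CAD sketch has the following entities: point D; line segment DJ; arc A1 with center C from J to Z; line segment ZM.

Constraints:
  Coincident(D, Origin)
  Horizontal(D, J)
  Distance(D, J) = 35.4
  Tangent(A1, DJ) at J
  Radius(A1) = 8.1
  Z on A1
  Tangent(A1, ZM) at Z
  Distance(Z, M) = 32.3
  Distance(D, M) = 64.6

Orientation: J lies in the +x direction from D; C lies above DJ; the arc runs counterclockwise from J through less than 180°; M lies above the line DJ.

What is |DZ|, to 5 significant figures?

43.390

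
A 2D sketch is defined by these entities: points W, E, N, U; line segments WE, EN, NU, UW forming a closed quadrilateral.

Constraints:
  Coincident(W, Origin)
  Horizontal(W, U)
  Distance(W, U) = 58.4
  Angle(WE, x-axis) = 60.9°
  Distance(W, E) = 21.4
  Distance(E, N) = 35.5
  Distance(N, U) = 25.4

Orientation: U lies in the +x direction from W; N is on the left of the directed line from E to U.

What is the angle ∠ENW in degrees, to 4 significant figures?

20.33°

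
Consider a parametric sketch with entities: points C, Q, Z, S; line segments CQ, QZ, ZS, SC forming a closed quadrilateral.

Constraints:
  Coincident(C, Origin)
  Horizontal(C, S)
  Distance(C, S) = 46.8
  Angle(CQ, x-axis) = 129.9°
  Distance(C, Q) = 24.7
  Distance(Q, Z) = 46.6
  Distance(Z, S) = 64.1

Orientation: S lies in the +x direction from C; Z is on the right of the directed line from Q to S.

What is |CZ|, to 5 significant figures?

29.591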